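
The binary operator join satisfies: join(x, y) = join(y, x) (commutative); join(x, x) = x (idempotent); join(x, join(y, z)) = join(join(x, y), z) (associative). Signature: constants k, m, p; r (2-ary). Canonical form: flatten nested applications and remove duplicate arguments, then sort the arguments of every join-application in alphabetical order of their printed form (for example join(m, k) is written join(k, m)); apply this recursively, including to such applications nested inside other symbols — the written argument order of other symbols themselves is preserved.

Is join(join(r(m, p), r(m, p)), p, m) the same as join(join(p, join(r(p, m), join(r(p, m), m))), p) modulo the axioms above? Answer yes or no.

Left:  join(join(r(m, p), r(m, p)), p, m)
  Flatten:  join(r(m, p), r(m, p), p, m)
  Deduplicate:  drop duplicate r(m, p)
  Sort:  join(m, p, r(m, p))
Right:  join(join(p, join(r(p, m), join(r(p, m), m))), p)
  Flatten:  join(p, r(p, m), r(p, m), m, p)
  Drop duplicates:  drop duplicate r(p, m), p
  Sort:  join(m, p, r(p, m))

Answer: no — join(m, p, r(m, p)) vs join(m, p, r(p, m))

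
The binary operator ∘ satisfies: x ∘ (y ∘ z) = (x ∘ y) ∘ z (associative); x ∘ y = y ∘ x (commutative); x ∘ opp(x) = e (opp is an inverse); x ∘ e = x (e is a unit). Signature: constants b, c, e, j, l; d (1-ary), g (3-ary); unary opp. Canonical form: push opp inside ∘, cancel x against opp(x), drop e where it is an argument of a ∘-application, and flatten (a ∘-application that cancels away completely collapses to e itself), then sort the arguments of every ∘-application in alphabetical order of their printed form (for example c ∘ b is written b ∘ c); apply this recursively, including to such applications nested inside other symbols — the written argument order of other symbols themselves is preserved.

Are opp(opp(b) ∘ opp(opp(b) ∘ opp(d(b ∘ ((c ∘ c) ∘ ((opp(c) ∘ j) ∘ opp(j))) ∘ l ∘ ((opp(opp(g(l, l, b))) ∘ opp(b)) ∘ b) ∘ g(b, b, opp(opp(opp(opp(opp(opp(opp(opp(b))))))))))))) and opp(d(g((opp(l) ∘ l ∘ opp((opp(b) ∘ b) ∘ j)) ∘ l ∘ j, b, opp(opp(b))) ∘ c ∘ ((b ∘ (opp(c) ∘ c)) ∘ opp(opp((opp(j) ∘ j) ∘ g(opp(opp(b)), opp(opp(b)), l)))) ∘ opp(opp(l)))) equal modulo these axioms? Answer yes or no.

Left:  opp(opp(b) ∘ opp(opp(b) ∘ opp(d(b ∘ ((c ∘ c) ∘ ((opp(c) ∘ j) ∘ opp(j))) ∘ l ∘ ((opp(opp(g(l, l, b))) ∘ opp(b)) ∘ b) ∘ g(b, b, opp(opp(opp(opp(opp(opp(opp(opp(b)))))))))))))
  Push opp inside:  distribute opp over ∘ and collapse double opp
  Inverses cancel:  b cancels
  Collect terms:  opp(d(b ∘ c ∘ g(b, b, b) ∘ g(l, l, b) ∘ l))
Right:  opp(d(g((opp(l) ∘ l ∘ opp((opp(b) ∘ b) ∘ j)) ∘ l ∘ j, b, opp(opp(b))) ∘ c ∘ ((b ∘ (opp(c) ∘ c)) ∘ opp(opp((opp(j) ∘ j) ∘ g(opp(opp(b)), opp(opp(b)), l)))) ∘ opp(opp(l))))
  Push opp inside:  distribute opp over ∘ and collapse double opp
  Collect terms:  opp(d(b ∘ c ∘ g(b, b, l) ∘ g(l, b, b) ∘ l))

Answer: no — opp(d(b ∘ c ∘ g(b, b, b) ∘ g(l, l, b) ∘ l)) vs opp(d(b ∘ c ∘ g(b, b, l) ∘ g(l, b, b) ∘ l))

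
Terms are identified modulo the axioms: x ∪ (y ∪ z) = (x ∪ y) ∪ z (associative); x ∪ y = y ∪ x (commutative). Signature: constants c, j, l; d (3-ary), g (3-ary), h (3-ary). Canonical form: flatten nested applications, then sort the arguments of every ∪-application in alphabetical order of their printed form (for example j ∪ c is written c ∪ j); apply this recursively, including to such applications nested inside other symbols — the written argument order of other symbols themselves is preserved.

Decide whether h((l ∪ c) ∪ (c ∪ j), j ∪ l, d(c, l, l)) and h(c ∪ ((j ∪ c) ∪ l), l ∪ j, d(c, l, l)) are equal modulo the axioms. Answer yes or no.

Answer: yes — both canonical forms are h(c ∪ c ∪ j ∪ l, j ∪ l, d(c, l, l))

Derivation:
Left:  h((l ∪ c) ∪ (c ∪ j), j ∪ l, d(c, l, l))
  Work inside:  (l ∪ c) ∪ (c ∪ j)
  Un-nest:  l ∪ c ∪ c ∪ j
  Sort:  c ∪ c ∪ j ∪ l
  Reassemble:  h(c ∪ c ∪ j ∪ l, j ∪ l, d(c, l, l))
Right:  h(c ∪ ((j ∪ c) ∪ l), l ∪ j, d(c, l, l))
  Descend into:  c ∪ ((j ∪ c) ∪ l)
  Merge nested applications:  c ∪ j ∪ c ∪ l
  Sort:  c ∪ c ∪ j ∪ l
  Rebuild:  h(c ∪ c ∪ j ∪ l, j ∪ l, d(c, l, l))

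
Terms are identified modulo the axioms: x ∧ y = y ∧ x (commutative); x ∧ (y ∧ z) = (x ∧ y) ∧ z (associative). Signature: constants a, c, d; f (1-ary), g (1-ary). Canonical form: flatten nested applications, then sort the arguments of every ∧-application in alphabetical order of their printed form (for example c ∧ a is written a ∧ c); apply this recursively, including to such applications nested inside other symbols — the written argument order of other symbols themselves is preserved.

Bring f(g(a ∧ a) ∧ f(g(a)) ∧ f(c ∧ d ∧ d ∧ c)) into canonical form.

Work inside:  g(a ∧ a) ∧ f(g(a)) ∧ f(c ∧ d ∧ d ∧ c)
Inside:  f(c ∧ d ∧ d ∧ c)  →  f(c ∧ c ∧ d ∧ d)
Order the arguments:  f(c ∧ c ∧ d ∧ d) ∧ f(g(a)) ∧ g(a ∧ a)
Rebuild:  f(f(c ∧ c ∧ d ∧ d) ∧ f(g(a)) ∧ g(a ∧ a))

Answer: f(f(c ∧ c ∧ d ∧ d) ∧ f(g(a)) ∧ g(a ∧ a))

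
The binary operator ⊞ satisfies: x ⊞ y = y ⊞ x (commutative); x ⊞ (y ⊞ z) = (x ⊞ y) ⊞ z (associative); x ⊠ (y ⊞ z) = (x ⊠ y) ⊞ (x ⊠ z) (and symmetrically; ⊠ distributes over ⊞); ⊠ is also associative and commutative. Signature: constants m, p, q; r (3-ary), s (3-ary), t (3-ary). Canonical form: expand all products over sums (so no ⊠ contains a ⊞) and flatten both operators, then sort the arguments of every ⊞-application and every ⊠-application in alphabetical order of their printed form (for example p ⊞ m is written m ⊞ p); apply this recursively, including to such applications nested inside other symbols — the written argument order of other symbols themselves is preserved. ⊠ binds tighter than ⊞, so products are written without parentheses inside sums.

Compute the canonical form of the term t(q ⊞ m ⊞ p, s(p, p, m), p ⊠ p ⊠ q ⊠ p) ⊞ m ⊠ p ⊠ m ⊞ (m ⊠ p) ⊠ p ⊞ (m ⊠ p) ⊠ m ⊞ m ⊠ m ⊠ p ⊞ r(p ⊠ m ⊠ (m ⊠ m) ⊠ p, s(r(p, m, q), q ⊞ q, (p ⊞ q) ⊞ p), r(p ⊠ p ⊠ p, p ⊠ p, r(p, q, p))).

Answer: m ⊠ m ⊠ p ⊞ m ⊠ m ⊠ p ⊞ m ⊠ m ⊠ p ⊞ m ⊠ p ⊠ p ⊞ r(m ⊠ m ⊠ m ⊠ p ⊠ p, s(r(p, m, q), q ⊞ q, p ⊞ p ⊞ q), r(p ⊠ p ⊠ p, p ⊠ p, r(p, q, p))) ⊞ t(m ⊞ p ⊞ q, s(p, p, m), p ⊠ p ⊠ p ⊠ q)

Derivation:
Flatten:  t(m ⊞ p ⊞ q, s(p, p, m), p ⊠ p ⊠ p ⊠ q) ⊞ m ⊠ m ⊠ p ⊞ m ⊠ p ⊠ p ⊞ m ⊠ m ⊠ p ⊞ m ⊠ m ⊠ p ⊞ r(m ⊠ m ⊠ m ⊠ p ⊠ p, s(r(p, m, q), q ⊞ q, p ⊞ p ⊞ q), r(p ⊠ p ⊠ p, p ⊠ p, r(p, q, p)))
Order the arguments:  m ⊠ m ⊠ p ⊞ m ⊠ m ⊠ p ⊞ m ⊠ m ⊠ p ⊞ m ⊠ p ⊠ p ⊞ r(m ⊠ m ⊠ m ⊠ p ⊠ p, s(r(p, m, q), q ⊞ q, p ⊞ p ⊞ q), r(p ⊠ p ⊠ p, p ⊠ p, r(p, q, p))) ⊞ t(m ⊞ p ⊞ q, s(p, p, m), p ⊠ p ⊠ p ⊠ q)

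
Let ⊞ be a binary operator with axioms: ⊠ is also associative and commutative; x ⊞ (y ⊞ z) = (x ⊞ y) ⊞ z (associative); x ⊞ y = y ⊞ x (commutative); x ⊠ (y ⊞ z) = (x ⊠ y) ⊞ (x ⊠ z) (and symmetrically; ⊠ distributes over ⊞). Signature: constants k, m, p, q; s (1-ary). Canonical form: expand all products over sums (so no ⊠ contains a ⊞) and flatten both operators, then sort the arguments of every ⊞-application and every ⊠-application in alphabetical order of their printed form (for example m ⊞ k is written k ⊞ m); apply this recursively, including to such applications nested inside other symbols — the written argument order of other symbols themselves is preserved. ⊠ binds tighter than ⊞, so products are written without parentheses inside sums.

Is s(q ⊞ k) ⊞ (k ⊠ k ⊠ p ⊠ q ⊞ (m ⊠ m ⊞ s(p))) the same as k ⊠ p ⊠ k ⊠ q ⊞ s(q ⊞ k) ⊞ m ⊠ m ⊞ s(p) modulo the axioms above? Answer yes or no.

Answer: yes — both canonical forms are k ⊠ k ⊠ p ⊠ q ⊞ m ⊠ m ⊞ s(k ⊞ q) ⊞ s(p)

Derivation:
Left:  s(q ⊞ k) ⊞ (k ⊠ k ⊠ p ⊠ q ⊞ (m ⊠ m ⊞ s(p)))
  Flatten:  s(k ⊞ q) ⊞ k ⊠ k ⊠ p ⊠ q ⊞ m ⊠ m ⊞ s(p)
  Sort:  k ⊠ k ⊠ p ⊠ q ⊞ m ⊠ m ⊞ s(k ⊞ q) ⊞ s(p)
Right:  k ⊠ p ⊠ k ⊠ q ⊞ s(q ⊞ k) ⊞ m ⊠ m ⊞ s(p)
  Un-nest:  k ⊠ k ⊠ p ⊠ q ⊞ s(k ⊞ q) ⊞ m ⊠ m ⊞ s(p)
  Sort arguments:  k ⊠ k ⊠ p ⊠ q ⊞ m ⊠ m ⊞ s(k ⊞ q) ⊞ s(p)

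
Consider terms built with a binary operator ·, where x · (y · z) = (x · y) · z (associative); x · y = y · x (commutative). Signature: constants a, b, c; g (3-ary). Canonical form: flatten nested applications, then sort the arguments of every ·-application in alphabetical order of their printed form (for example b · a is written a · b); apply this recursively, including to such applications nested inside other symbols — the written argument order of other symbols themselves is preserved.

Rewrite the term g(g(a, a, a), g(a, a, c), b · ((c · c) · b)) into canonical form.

Descend into:  b · ((c · c) · b)
Merge nested applications:  b · c · c · b
Order the arguments:  b · b · c · c
Put back:  g(g(a, a, a), g(a, a, c), b · b · c · c)

Answer: g(g(a, a, a), g(a, a, c), b · b · c · c)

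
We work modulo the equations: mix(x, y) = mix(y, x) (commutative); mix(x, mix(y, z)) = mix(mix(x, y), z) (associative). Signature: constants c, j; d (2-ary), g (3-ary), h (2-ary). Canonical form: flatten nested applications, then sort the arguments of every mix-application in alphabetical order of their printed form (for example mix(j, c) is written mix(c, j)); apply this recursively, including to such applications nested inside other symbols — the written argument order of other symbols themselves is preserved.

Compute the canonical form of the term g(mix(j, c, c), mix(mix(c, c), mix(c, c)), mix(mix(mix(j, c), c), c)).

Answer: g(mix(c, c, j), mix(c, c, c, c), mix(c, c, c, j))

Derivation:
Focus inside:  mix(mix(mix(j, c), c), c)
Flatten:  mix(j, c, c, c)
Sort arguments:  mix(c, c, c, j)
Reassemble:  g(mix(c, c, j), mix(c, c, c, c), mix(c, c, c, j))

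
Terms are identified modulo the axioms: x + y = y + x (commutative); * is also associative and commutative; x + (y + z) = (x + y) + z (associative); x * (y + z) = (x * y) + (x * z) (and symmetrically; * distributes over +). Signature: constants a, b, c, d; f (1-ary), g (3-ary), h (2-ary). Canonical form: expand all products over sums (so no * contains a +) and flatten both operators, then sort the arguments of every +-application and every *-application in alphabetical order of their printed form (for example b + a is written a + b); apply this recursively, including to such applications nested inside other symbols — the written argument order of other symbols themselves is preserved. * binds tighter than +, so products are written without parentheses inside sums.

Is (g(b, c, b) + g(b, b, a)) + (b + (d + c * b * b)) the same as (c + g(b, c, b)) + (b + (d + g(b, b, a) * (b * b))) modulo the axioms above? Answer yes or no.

Left:  (g(b, c, b) + g(b, b, a)) + (b + (d + c * b * b))
  Flatten:  g(b, c, b) + g(b, b, a) + b + d + b * b * c
  Order the arguments:  b + b * b * c + d + g(b, b, a) + g(b, c, b)
Right:  (c + g(b, c, b)) + (b + (d + g(b, b, a) * (b * b)))
  Merge nested applications:  c + g(b, c, b) + b + d + b * b * g(b, b, a)
  Sort arguments:  b + b * b * g(b, b, a) + c + d + g(b, c, b)

Answer: no — b + b * b * c + d + g(b, b, a) + g(b, c, b) vs b + b * b * g(b, b, a) + c + d + g(b, c, b)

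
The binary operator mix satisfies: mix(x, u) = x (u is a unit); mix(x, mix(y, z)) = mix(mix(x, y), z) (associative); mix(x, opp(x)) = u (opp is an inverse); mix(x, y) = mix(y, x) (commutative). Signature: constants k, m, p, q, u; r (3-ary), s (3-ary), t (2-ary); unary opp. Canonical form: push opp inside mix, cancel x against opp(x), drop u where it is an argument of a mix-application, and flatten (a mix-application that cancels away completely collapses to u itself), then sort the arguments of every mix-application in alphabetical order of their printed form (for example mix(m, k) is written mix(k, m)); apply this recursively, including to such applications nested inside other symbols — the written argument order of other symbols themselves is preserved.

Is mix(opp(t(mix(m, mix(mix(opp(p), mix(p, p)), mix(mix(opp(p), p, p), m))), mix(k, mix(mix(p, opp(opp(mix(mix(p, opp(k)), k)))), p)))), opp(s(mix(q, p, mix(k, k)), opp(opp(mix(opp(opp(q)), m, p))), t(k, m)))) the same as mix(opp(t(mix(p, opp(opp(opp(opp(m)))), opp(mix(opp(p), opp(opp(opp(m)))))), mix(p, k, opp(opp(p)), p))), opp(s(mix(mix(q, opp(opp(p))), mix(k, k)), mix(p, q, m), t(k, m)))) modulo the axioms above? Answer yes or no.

Answer: yes — both canonical forms are mix(opp(s(mix(k, k, p, q), mix(m, p, q), t(k, m))), opp(t(mix(m, m, p, p), mix(k, p, p, p))))

Derivation:
Left:  mix(opp(t(mix(m, mix(mix(opp(p), mix(p, p)), mix(mix(opp(p), p, p), m))), mix(k, mix(mix(p, opp(opp(mix(mix(p, opp(k)), k)))), p)))), opp(s(mix(q, p, mix(k, k)), opp(opp(mix(opp(opp(q)), m, p))), t(k, m))))
  Push opp inside:  distribute opp over mix and collapse double opp
  Collect:  mix(opp(t(mix(m, m, p, p), mix(k, p, p, p))), opp(s(mix(k, k, p, q), mix(m, p, q), t(k, m))))
  Order the arguments:  mix(opp(s(mix(k, k, p, q), mix(m, p, q), t(k, m))), opp(t(mix(m, m, p, p), mix(k, p, p, p))))
Right:  mix(opp(t(mix(p, opp(opp(opp(opp(m)))), opp(mix(opp(p), opp(opp(opp(m)))))), mix(p, k, opp(opp(p)), p))), opp(s(mix(mix(q, opp(opp(p))), mix(k, k)), mix(p, q, m), t(k, m))))
  Push opp inside:  distribute opp over mix and collapse double opp
  Collect:  mix(opp(t(mix(m, m, p, p), mix(k, p, p, p))), opp(s(mix(k, k, p, q), mix(m, p, q), t(k, m))))
  Sort:  mix(opp(s(mix(k, k, p, q), mix(m, p, q), t(k, m))), opp(t(mix(m, m, p, p), mix(k, p, p, p))))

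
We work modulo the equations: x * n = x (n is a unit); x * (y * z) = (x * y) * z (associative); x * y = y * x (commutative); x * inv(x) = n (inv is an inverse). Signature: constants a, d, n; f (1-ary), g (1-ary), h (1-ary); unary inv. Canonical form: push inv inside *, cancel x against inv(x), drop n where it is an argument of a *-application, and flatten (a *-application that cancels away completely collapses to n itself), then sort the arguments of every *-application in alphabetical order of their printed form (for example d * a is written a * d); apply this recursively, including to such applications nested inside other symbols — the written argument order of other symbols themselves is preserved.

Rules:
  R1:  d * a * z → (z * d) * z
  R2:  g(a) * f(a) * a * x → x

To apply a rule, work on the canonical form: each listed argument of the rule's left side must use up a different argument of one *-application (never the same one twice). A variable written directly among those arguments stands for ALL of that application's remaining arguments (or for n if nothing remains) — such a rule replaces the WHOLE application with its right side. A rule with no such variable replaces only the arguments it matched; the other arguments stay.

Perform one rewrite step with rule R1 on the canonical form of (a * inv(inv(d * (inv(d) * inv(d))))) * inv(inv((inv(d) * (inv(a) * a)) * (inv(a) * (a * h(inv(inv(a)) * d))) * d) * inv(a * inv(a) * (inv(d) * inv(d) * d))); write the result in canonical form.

Canonical form:  a * h(a * d) * inv(d) * inv(d)
Match R1:  consume a, d;  z := n
Every leftover argument binds to the variable; the entire application is replaced.
Result:  a * h(d) * inv(d) * inv(d)

Answer: a * h(d) * inv(d) * inv(d)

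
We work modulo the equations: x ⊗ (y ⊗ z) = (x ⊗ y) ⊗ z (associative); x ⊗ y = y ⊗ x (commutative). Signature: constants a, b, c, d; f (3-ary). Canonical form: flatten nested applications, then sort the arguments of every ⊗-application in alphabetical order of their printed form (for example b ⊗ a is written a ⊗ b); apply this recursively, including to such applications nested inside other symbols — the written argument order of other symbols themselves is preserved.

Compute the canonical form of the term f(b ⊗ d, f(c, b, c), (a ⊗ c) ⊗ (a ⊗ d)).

Descend into:  (a ⊗ c) ⊗ (a ⊗ d)
Flatten:  a ⊗ c ⊗ a ⊗ d
Order the arguments:  a ⊗ a ⊗ c ⊗ d
Reassemble:  f(b ⊗ d, f(c, b, c), a ⊗ a ⊗ c ⊗ d)

Answer: f(b ⊗ d, f(c, b, c), a ⊗ a ⊗ c ⊗ d)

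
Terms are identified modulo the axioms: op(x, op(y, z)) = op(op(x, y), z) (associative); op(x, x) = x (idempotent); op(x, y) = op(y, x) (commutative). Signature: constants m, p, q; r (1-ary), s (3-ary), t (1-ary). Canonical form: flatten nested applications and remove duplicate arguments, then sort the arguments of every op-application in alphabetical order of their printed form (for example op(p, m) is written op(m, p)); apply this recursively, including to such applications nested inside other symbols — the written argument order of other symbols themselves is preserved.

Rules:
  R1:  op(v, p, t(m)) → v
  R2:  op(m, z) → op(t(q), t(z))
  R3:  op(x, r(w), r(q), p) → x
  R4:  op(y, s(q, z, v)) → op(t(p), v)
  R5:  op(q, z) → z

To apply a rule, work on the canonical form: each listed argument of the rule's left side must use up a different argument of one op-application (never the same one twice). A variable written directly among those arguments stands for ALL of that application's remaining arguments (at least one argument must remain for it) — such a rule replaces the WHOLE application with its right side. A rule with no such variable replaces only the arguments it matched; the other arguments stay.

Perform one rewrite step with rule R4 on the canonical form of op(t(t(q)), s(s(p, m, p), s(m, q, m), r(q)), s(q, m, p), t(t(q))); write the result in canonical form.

Answer: op(p, t(p))

Derivation:
Canonical form:  op(s(q, m, p), s(s(p, m, p), s(m, q, m), r(q)), t(t(q)))
Match R4:  consume s(q, m, p);  v := p, y := op(s(s(p, m, p), s(m, q, m), r(q)), t(t(q))), z := m
Every leftover argument binds to the variable; the entire application is replaced.
Giving:  op(p, t(p))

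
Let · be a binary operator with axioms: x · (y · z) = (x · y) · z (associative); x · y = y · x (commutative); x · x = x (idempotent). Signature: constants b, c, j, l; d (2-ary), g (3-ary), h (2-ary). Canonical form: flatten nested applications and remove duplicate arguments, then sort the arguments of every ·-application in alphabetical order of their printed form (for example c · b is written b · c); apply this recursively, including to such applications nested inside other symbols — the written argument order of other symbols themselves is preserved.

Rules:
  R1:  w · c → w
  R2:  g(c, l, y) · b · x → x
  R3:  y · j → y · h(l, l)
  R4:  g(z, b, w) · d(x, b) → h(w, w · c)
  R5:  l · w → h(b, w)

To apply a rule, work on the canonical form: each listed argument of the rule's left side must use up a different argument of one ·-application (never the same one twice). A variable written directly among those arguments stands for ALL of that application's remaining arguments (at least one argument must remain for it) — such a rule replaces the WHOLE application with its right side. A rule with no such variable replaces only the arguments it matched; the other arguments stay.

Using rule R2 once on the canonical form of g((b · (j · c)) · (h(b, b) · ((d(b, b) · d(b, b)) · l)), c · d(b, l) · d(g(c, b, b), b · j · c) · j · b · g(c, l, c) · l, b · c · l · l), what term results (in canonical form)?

Canonical form:  g(b · c · d(b, b) · h(b, b) · j · l, b · c · d(b, l) · d(g(c, b, b), b · c · j) · g(c, l, c) · j · l, b · c · l)
Apply R2:  consuming b, g(c, l, c);  x := c · d(b, l) · d(g(c, b, b), b · c · j) · j · l, y := c
The extension variable absorbs all remaining arguments, so the whole application is rewritten.
New term:  g(b · c · d(b, b) · h(b, b) · j · l, c · d(b, l) · d(g(c, b, b), b · c · j) · j · l, b · c · l)

Answer: g(b · c · d(b, b) · h(b, b) · j · l, c · d(b, l) · d(g(c, b, b), b · c · j) · j · l, b · c · l)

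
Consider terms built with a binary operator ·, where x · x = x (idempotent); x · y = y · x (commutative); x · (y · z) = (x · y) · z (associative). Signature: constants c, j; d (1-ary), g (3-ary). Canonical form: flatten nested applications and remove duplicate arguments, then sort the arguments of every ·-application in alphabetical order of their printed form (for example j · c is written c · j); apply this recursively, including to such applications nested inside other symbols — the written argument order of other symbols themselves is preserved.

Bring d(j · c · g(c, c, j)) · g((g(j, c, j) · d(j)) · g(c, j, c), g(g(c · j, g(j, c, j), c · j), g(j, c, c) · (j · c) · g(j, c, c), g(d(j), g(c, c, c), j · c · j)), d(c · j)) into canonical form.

Inside:  d(j · c · g(c, c, j))  →  d(c · g(c, c, j) · j)
Inside:  g((g(j, c, j) · d(j)) · g(c, j, c), g(g(c · j, g(j, c, j), c · j), g(j, c, c) · (j · c) · g(j, c, c), g(d(j), g(c, c, c), j · c · j)), d(c · j))  →  g(d(j) · g(c, j, c) · g(j, c, j), g(g(c · j, g(j, c, j), c · j), c · g(j, c, c) · j, g(d(j), g(c, c, c), c · j)), d(c · j))
Sort arguments:  d(c · g(c, c, j) · j) · g(d(j) · g(c, j, c) · g(j, c, j), g(g(c · j, g(j, c, j), c · j), c · g(j, c, c) · j, g(d(j), g(c, c, c), c · j)), d(c · j))

Answer: d(c · g(c, c, j) · j) · g(d(j) · g(c, j, c) · g(j, c, j), g(g(c · j, g(j, c, j), c · j), c · g(j, c, c) · j, g(d(j), g(c, c, c), c · j)), d(c · j))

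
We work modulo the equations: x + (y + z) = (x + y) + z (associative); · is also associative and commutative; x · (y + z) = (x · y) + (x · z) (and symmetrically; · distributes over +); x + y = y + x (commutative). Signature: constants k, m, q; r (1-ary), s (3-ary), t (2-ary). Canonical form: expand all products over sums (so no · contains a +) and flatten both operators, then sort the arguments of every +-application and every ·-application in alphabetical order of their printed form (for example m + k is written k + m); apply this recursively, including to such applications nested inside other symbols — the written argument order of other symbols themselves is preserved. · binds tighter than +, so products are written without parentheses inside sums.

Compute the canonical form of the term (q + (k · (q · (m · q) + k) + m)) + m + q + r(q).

Distribute:  q + k · m · q · q + k · k + m + m + q + r(q)
Sort:  k · k + k · m · q · q + m + m + q + q + r(q)

Answer: k · k + k · m · q · q + m + m + q + q + r(q)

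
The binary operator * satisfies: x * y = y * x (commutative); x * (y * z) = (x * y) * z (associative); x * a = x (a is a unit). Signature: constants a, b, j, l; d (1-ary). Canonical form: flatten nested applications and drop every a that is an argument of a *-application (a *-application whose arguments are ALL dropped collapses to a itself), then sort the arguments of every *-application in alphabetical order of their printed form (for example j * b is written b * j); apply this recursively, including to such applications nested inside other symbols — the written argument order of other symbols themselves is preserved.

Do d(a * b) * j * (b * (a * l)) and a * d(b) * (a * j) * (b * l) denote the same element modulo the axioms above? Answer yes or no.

Answer: yes — both canonical forms are b * d(b) * j * l

Derivation:
Left:  d(a * b) * j * (b * (a * l))
  Flatten:  d(a * b) * j * b * a * l
  Canonicalize subterm:  d(a * b)  →  d(b)
  Units out:  drop a
  Order the arguments:  b * d(b) * j * l
Right:  a * d(b) * (a * j) * (b * l)
  Merge nested applications:  a * d(b) * a * j * b * l
  Unit:  drop a (×2)
  Sort arguments:  b * d(b) * j * l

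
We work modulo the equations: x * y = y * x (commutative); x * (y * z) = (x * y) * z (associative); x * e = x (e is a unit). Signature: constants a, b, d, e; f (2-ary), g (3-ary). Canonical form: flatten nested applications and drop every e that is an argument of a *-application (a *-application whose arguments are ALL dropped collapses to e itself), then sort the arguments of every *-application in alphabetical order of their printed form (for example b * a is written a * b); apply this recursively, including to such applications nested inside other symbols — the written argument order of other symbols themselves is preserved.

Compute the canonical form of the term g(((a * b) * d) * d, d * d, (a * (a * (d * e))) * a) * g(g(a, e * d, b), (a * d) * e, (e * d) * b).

Canonicalize subterm:  g(((a * b) * d) * d, d * d, (a * (a * (d * e))) * a)  →  g(a * b * d * d, d * d, a * a * a * d)
Simplify inside:  g(g(a, e * d, b), (a * d) * e, (e * d) * b)  →  g(g(a, d, b), a * d, b * d)
Sort arguments:  g(a * b * d * d, d * d, a * a * a * d) * g(g(a, d, b), a * d, b * d)

Answer: g(a * b * d * d, d * d, a * a * a * d) * g(g(a, d, b), a * d, b * d)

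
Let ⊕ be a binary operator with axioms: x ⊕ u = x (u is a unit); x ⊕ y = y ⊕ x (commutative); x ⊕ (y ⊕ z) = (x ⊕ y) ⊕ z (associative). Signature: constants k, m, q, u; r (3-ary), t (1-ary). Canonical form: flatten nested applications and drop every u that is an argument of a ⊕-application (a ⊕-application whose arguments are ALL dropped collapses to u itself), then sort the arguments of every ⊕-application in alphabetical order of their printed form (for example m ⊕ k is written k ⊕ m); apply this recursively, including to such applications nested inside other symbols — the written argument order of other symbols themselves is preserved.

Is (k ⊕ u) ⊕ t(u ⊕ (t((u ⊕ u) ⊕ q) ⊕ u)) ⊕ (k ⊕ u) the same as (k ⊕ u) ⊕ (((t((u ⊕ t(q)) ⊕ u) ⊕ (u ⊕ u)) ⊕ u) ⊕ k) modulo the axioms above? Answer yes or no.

Left:  (k ⊕ u) ⊕ t(u ⊕ (t((u ⊕ u) ⊕ q) ⊕ u)) ⊕ (k ⊕ u)
  Merge nested applications:  k ⊕ u ⊕ t(u ⊕ (t((u ⊕ u) ⊕ q) ⊕ u)) ⊕ k ⊕ u
  Canonicalize subterm:  t(u ⊕ (t((u ⊕ u) ⊕ q) ⊕ u))  →  t(t(q))
  Units out:  drop u (×2)
  Sort arguments:  k ⊕ k ⊕ t(t(q))
Right:  (k ⊕ u) ⊕ (((t((u ⊕ t(q)) ⊕ u) ⊕ (u ⊕ u)) ⊕ u) ⊕ k)
  Merge nested applications:  k ⊕ u ⊕ t((u ⊕ t(q)) ⊕ u) ⊕ u ⊕ u ⊕ u ⊕ k
  Inside:  t((u ⊕ t(q)) ⊕ u)  →  t(t(q))
  Drop the unit:  drop u (×4)
  Order the arguments:  k ⊕ k ⊕ t(t(q))

Answer: yes — both canonical forms are k ⊕ k ⊕ t(t(q))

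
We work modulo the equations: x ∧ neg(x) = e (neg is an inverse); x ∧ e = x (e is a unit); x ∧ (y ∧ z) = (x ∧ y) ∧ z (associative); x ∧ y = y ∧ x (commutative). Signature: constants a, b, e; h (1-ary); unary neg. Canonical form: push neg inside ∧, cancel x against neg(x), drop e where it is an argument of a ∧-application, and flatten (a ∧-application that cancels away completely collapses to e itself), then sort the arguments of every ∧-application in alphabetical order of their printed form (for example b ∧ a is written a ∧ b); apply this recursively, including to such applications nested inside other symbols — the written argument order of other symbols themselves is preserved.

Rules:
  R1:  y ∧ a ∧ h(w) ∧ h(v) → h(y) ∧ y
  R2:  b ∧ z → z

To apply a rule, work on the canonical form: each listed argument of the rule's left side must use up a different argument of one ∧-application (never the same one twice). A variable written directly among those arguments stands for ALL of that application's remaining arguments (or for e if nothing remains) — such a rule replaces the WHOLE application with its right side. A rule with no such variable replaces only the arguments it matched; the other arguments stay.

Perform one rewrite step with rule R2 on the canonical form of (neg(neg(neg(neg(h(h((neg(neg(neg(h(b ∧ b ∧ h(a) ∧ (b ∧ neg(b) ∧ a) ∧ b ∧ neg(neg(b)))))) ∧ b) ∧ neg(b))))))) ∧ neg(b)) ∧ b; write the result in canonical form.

Answer: h(h(neg(h(a ∧ b ∧ b ∧ b ∧ h(a)))))

Derivation:
Canonical form:  h(h(neg(h(a ∧ b ∧ b ∧ b ∧ b ∧ h(a)))))
Match R2:  consume b;  z := a ∧ b ∧ b ∧ b ∧ h(a)
The extension variable absorbs all remaining arguments, so the whole application is rewritten.
New term:  h(h(neg(h(a ∧ b ∧ b ∧ b ∧ h(a)))))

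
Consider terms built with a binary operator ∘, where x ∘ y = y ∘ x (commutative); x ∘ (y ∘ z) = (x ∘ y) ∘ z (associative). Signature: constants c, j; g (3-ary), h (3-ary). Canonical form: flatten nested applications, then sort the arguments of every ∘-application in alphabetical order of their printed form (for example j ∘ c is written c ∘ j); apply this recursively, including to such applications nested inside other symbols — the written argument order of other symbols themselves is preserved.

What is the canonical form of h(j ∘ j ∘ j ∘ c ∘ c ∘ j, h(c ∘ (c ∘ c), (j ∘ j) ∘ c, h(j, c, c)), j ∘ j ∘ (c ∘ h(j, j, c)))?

Descend into:  j ∘ j ∘ (c ∘ h(j, j, c))
Flatten:  j ∘ j ∘ c ∘ h(j, j, c)
Sort:  c ∘ h(j, j, c) ∘ j ∘ j
Reassemble:  h(c ∘ c ∘ j ∘ j ∘ j ∘ j, h(c ∘ c ∘ c, c ∘ j ∘ j, h(j, c, c)), c ∘ h(j, j, c) ∘ j ∘ j)

Answer: h(c ∘ c ∘ j ∘ j ∘ j ∘ j, h(c ∘ c ∘ c, c ∘ j ∘ j, h(j, c, c)), c ∘ h(j, j, c) ∘ j ∘ j)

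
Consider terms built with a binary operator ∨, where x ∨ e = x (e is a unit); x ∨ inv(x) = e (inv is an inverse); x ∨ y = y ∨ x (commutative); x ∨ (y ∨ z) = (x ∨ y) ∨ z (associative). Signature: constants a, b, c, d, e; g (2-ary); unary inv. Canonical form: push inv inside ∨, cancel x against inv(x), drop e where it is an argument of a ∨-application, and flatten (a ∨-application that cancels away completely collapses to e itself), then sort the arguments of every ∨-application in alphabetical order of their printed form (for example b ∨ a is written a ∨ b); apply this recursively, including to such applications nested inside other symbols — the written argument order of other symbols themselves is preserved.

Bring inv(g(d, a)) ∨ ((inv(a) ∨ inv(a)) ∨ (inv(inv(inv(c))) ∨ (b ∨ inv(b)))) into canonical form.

Push inv inside:  distribute inv over ∨ and collapse double inv
Inverses cancel:  b cancels
Combine occurrences:  inv(g(d, a)) ∨ inv(a) ∨ inv(a) ∨ inv(c)
Order the arguments:  inv(a) ∨ inv(a) ∨ inv(c) ∨ inv(g(d, a))

Answer: inv(a) ∨ inv(a) ∨ inv(c) ∨ inv(g(d, a))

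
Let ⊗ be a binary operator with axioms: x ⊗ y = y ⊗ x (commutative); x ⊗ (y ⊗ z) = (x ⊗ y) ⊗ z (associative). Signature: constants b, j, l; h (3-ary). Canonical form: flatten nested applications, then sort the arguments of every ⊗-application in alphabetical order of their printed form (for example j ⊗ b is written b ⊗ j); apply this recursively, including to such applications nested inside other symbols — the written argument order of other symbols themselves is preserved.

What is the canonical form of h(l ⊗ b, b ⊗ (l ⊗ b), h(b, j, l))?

Focus inside:  b ⊗ (l ⊗ b)
Un-nest:  b ⊗ l ⊗ b
Order the arguments:  b ⊗ b ⊗ l
Reassemble:  h(b ⊗ l, b ⊗ b ⊗ l, h(b, j, l))

Answer: h(b ⊗ l, b ⊗ b ⊗ l, h(b, j, l))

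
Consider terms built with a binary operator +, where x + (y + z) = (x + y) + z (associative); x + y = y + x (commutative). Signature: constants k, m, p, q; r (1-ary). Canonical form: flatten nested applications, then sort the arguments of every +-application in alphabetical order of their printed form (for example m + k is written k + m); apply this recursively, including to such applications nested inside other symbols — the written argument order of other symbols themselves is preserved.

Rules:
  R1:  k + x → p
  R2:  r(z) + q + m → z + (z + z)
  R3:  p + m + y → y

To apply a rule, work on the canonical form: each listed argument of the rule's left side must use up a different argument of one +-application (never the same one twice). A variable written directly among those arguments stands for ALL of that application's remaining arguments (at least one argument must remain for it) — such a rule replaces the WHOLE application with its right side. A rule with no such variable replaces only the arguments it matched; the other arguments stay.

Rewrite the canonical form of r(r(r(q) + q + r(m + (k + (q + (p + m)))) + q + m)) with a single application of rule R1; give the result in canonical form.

Canonical form:  r(r(m + q + q + r(k + m + m + p + q) + r(q)))
Apply R1:  consuming k;  x := m + m + p + q
The extension variable absorbs all remaining arguments, so the whole application is rewritten.
Result:  r(r(m + q + q + r(p) + r(q)))

Answer: r(r(m + q + q + r(p) + r(q)))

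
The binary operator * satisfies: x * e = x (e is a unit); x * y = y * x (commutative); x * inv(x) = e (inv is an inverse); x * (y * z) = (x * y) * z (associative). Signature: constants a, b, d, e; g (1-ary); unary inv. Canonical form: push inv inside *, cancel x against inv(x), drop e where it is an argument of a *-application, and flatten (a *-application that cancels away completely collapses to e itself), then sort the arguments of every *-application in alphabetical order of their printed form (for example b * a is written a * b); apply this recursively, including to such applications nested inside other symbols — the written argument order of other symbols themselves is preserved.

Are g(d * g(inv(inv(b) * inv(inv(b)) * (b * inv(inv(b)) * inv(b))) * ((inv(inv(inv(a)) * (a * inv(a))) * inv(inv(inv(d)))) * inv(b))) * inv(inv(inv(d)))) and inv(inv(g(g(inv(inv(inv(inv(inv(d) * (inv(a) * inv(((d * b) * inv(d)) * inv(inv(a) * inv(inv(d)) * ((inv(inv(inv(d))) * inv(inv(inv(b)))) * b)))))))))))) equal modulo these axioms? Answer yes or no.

Left:  g(d * g(inv(inv(b) * inv(inv(b)) * (b * inv(inv(b)) * inv(b))) * ((inv(inv(inv(a)) * (a * inv(a))) * inv(inv(inv(d)))) * inv(b))) * inv(inv(inv(d))))
  Descend into:  d * g(inv(inv(b) * inv(inv(b)) * (b * inv(inv(b)) * inv(b))) * ((inv(inv(inv(a)) * (a * inv(a))) * inv(inv(inv(d)))) * inv(b))) * inv(inv(inv(d)))
  Push inv inside:  distribute inv over * and collapse double inv
  Cancel:  d cancels
  Collect terms:  g(inv(a) * inv(b) * inv(b) * inv(d))
  Rebuild:  g(g(inv(a) * inv(b) * inv(b) * inv(d)))
Right:  inv(inv(g(g(inv(inv(inv(inv(inv(d) * (inv(a) * inv(((d * b) * inv(d)) * inv(inv(a) * inv(inv(d)) * ((inv(inv(inv(d))) * inv(inv(inv(b)))) * b))))))))))))
  Push inv inside:  distribute inv over * and collapse double inv
  Combine occurrences:  g(g(inv(a) * inv(a) * inv(b) * inv(d)))

Answer: no — g(g(inv(a) * inv(b) * inv(b) * inv(d))) vs g(g(inv(a) * inv(a) * inv(b) * inv(d)))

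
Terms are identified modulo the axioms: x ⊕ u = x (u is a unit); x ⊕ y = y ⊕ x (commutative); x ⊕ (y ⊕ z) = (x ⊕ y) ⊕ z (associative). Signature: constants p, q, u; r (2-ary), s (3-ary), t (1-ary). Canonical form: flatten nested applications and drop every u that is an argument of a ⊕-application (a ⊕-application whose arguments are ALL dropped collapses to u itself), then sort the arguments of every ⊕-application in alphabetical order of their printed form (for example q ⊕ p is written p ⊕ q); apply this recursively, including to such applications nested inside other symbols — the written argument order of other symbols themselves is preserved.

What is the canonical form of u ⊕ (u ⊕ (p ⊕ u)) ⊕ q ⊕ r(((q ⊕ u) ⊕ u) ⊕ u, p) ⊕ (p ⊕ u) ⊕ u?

Answer: p ⊕ p ⊕ q ⊕ r(q, p)

Derivation:
Merge nested applications:  u ⊕ u ⊕ p ⊕ u ⊕ q ⊕ r(((q ⊕ u) ⊕ u) ⊕ u, p) ⊕ p ⊕ u ⊕ u
Canonicalize subterm:  r(((q ⊕ u) ⊕ u) ⊕ u, p)  →  r(q, p)
Drop the unit:  drop u (×5)
Sort arguments:  p ⊕ p ⊕ q ⊕ r(q, p)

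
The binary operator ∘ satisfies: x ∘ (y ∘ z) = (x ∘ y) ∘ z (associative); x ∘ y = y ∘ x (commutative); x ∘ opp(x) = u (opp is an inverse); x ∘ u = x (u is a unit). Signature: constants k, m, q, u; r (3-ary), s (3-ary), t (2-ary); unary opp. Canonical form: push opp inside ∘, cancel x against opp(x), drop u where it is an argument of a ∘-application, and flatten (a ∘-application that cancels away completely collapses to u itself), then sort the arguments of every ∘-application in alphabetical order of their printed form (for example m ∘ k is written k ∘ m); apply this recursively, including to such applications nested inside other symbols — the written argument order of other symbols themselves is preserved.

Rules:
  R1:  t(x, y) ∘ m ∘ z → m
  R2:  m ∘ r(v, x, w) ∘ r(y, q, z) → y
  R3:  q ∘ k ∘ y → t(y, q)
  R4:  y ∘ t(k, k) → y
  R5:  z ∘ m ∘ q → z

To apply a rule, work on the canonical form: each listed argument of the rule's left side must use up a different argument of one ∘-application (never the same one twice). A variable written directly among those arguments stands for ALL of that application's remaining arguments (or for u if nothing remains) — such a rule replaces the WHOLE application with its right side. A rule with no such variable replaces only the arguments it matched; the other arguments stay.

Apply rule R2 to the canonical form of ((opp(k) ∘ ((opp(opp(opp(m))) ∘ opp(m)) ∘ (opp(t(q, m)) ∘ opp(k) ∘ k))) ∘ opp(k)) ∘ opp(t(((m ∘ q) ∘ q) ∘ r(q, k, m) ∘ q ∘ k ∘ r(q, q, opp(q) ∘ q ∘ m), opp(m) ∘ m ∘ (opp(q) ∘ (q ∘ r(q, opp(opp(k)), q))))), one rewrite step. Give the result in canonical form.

Canonical form:  opp(k) ∘ opp(k) ∘ opp(m) ∘ opp(m) ∘ opp(t(k ∘ m ∘ q ∘ q ∘ q ∘ r(q, k, m) ∘ r(q, q, m), r(q, k, q))) ∘ opp(t(q, m))
R2 matches:  uses m, r(q, k, m), r(q, q, m);  v := q, w := m, x := k, y := q, z := m
New term:  opp(k) ∘ opp(k) ∘ opp(m) ∘ opp(m) ∘ opp(t(k ∘ q ∘ q ∘ q ∘ q, r(q, k, q))) ∘ opp(t(q, m))

Answer: opp(k) ∘ opp(k) ∘ opp(m) ∘ opp(m) ∘ opp(t(k ∘ q ∘ q ∘ q ∘ q, r(q, k, q))) ∘ opp(t(q, m))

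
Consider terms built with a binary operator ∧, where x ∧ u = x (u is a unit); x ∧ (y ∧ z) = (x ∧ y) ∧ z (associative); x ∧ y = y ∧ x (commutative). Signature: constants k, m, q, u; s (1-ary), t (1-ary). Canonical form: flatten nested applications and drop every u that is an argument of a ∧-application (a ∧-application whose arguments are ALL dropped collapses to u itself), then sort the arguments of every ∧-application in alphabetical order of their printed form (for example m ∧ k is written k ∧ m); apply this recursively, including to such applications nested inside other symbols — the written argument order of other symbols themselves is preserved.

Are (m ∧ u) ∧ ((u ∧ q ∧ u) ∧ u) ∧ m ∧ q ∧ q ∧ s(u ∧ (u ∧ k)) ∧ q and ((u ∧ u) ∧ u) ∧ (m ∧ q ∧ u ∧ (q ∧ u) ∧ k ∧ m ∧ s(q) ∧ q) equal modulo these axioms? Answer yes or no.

Left:  (m ∧ u) ∧ ((u ∧ q ∧ u) ∧ u) ∧ m ∧ q ∧ q ∧ s(u ∧ (u ∧ k)) ∧ q
  Merge nested applications:  m ∧ u ∧ u ∧ q ∧ u ∧ u ∧ m ∧ q ∧ q ∧ s(u ∧ (u ∧ k)) ∧ q
  Canonicalize subterm:  s(u ∧ (u ∧ k))  →  s(k)
  Units out:  drop u (×4)
  Sort arguments:  m ∧ m ∧ q ∧ q ∧ q ∧ q ∧ s(k)
Right:  ((u ∧ u) ∧ u) ∧ (m ∧ q ∧ u ∧ (q ∧ u) ∧ k ∧ m ∧ s(q) ∧ q)
  Merge nested applications:  u ∧ u ∧ u ∧ m ∧ q ∧ u ∧ q ∧ u ∧ k ∧ m ∧ s(q) ∧ q
  Unit:  drop u (×5)
  Sort:  k ∧ m ∧ m ∧ q ∧ q ∧ q ∧ s(q)

Answer: no — m ∧ m ∧ q ∧ q ∧ q ∧ q ∧ s(k) vs k ∧ m ∧ m ∧ q ∧ q ∧ q ∧ s(q)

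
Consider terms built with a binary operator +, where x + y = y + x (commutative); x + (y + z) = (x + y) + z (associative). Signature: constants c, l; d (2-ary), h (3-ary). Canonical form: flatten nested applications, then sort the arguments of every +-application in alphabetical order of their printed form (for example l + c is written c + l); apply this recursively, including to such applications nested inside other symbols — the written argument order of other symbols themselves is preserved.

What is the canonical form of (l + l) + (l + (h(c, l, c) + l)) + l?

Merge nested applications:  l + l + l + h(c, l, c) + l + l
Sort:  h(c, l, c) + l + l + l + l + l

Answer: h(c, l, c) + l + l + l + l + l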